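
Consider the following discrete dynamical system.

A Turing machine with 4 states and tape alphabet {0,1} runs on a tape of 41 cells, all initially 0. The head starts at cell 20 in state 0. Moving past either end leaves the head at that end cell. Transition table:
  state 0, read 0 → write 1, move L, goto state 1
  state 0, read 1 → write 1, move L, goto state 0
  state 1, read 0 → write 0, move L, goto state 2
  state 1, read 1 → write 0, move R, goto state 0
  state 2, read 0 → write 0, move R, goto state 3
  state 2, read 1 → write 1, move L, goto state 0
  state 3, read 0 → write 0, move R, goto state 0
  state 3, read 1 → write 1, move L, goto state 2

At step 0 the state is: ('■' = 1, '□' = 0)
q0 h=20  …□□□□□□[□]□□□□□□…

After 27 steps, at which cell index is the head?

0) q0 h=20  …□□□□□□[□]□□□□□□…
1) q1 h=19  …□□□□□□[□]■□□□□□…
2) q2 h=18  …□□□□□□[□]□■□□□□…
3) q3 h=19  …□□□□□□[□]■□□□□□…
4) q0 h=20  …□□□□□□[■]□□□□□□…
5) q0 h=19  …□□□□□□[□]■□□□□□…
6) q1 h=18  …□□□□□□[□]■■□□□□…
7) q2 h=17  …□□□□□□[□]□■■□□□…
8) q3 h=18  …□□□□□□[□]■■□□□□…
9) q0 h=19  …□□□□□□[■]■□□□□□…
10) q0 h=18  …□□□□□□[□]■■□□□□…
11) q1 h=17  …□□□□□□[□]■■■□□□…
12) q2 h=16  …□□□□□□[□]□■■■□□…
13) q3 h=17  …□□□□□□[□]■■■□□□…
14) q0 h=18  …□□□□□□[■]■■□□□□…
15) q0 h=17  …□□□□□□[□]■■■□□□…
16) q1 h=16  …□□□□□□[□]■■■■□□…
17) q2 h=15  …□□□□□□[□]□■■■■□…
18) q3 h=16  …□□□□□□[□]■■■■□□…
19) q0 h=17  …□□□□□□[■]■■■□□□…
20) q0 h=16  …□□□□□□[□]■■■■□□…
21) q1 h=15  …□□□□□□[□]■■■■■□…
22) q2 h=14  …□□□□□□[□]□■■■■■…
23) q3 h=15  …□□□□□□[□]■■■■■□…
24) q0 h=16  …□□□□□□[■]■■■■□□…
25) q0 h=15  …□□□□□□[□]■■■■■□…
26) q1 h=14  …□□□□□□[□]■■■■■■…
27) q2 h=13  …□□□□□□[□]□■■■■■…

13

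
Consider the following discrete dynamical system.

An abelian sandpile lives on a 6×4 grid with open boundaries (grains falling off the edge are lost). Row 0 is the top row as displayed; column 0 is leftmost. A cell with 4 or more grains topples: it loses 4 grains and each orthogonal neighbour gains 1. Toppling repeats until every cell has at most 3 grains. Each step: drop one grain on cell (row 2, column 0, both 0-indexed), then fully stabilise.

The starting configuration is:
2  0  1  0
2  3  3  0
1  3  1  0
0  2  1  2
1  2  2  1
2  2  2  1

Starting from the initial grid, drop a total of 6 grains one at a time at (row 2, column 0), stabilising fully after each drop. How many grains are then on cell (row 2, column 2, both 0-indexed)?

3

0) 2  0  1  0
2  3  3  0
1  3  1  0
0  2  1  2
1  2  2  1
2  2  2  1
1) 2  0  1  0
2  3  3  0
2  3  1  0
0  2  1  2
1  2  2  1
2  2  2  1
2) 2  0  1  0
2  3  3  0
3  3  1  0
0  2  1  2
1  2  2  1
2  2  2  1
3) 3  1  2  0
0  2  0  1
2  1  3  0
1  3  1  2
1  2  2  1
2  2  2  1
4) 3  1  2  0
0  2  0  1
3  1  3  0
1  3  1  2
1  2  2  1
2  2  2  1
5) 3  1  2  0
1  2  0  1
0  2  3  0
2  3  1  2
1  2  2  1
2  2  2  1
6) 3  1  2  0
1  2  0  1
1  2  3  0
2  3  1  2
1  2  2  1
2  2  2  1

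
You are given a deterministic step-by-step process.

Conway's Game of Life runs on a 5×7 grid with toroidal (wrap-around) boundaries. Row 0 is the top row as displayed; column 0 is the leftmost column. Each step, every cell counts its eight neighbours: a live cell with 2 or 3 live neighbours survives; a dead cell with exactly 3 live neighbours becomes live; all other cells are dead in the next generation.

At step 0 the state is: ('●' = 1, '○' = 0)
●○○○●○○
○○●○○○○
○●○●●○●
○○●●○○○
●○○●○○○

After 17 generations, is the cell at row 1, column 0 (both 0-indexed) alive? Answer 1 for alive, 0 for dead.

0

step 0: ●○○○●○○
○○●○○○○
○●○●●○●
○○●●○○○
●○○●○○○
step 1: ○●○●○○○
●●●○●●○
○●○○●○○
●●○○○○○
○●●●●○○
step 2: ○○○○○●○
●○○○●●○
○○○●●●●
●○○○●○○
○○○●●○○
step 3: ○○○●○●●
○○○●○○○
●○○●○○○
○○○○○○●
○○○●●●○
step 4: ○○●●○●●
○○●●○○●
○○○○○○○
○○○●○●●
○○○●○○○
step 5: ○○○○○●●
○○●●●●●
○○●●●●●
○○○○●○○
○○○●○○○
step 6: ○○●○○○●
●○●○○○○
○○●○○○●
○○●○○○○
○○○○●●○
step 7: ○●○●○●●
●○●●○○●
○○●●○○○
○○○●○●○
○○○●○●○
step 8: ○●○●○●○
●○○○○●●
○●○○○○●
○○○●○○○
○○○●○●○
step 9: ●○●○○●○
○●●○●●○
○○○○○●●
○○●○●○○
○○○●○○○
step 10: ○○●○○●●
●●●●●○○
○●●○○○●
○○○●●●○
○●●●●○○
step 11: ○○○○○●●
○○○○●○○
○○○○○○●
●○○○○●○
○●○○○○●
step 12: ●○○○○●●
○○○○○○●
○○○○○●●
●○○○○●○
○○○○○○○
step 13: ●○○○○●●
○○○○○○○
●○○○○●○
○○○○○●○
●○○○○●○
step 14: ●○○○○●○
●○○○○●○
○○○○○○●
○○○○●●○
●○○○●●○
step 15: ●●○○○●○
●○○○○●○
○○○○●○●
○○○○●○○
○○○○○○○
step 16: ●●○○○○○
●●○○●●○
○○○○●○●
○○○○○●○
○○○○○○○
step 17: ●●○○○○●
○●○○●●○
●○○○●○●
○○○○○●○
○○○○○○○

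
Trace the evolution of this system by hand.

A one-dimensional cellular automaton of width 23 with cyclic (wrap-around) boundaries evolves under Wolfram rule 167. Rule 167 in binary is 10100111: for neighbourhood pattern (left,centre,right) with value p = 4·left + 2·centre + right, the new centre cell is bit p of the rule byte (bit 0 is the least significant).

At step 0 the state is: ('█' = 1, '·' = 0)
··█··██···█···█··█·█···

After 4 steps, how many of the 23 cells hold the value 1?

16

0) ··█··██···█···█··█·█···
1) ███·█···███·███·████·██
2) ██·██·██·█·█·█·█·██·█·█
3) █·█··█··█████████··███·
4) ███·██·█·███████··█·█·█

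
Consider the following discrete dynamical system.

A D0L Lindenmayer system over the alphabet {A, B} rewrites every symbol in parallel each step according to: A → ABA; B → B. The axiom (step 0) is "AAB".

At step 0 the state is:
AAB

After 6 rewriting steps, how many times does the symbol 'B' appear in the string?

127

step 0: AAB
step 1: ABAABAB
step 2: ABABABAABABABAB
step 3: ABABABABABABABAABABABABABABABAB
step 4: ABABABABABABABABABABABABABABABAABABABABABABABABABABABABABABABAB
step 5: ABABABABABABABABABABABABABABABABABABABABABABABABABABABABAB…ABABABABABABABABABABABABABABABABABABABABABABABABABABABABAB  (len 127)
step 6: ABABABABABABABABABABABABABABABABABABABABABABABABABABABABAB…ABABABABABABABABABABABABABABABABABABABABABABABABABABABABAB  (len 255)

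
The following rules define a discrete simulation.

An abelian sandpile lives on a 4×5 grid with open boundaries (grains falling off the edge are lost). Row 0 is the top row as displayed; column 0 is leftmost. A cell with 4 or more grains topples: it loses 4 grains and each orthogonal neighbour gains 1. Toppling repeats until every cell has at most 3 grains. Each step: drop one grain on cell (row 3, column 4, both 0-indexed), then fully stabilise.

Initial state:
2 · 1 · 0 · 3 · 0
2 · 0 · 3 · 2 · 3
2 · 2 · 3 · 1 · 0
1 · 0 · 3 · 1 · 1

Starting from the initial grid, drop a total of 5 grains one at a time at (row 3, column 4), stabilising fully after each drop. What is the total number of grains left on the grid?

33

step 0: 2 · 1 · 0 · 3 · 0
2 · 0 · 3 · 2 · 3
2 · 2 · 3 · 1 · 0
1 · 0 · 3 · 1 · 1
step 1: 2 · 1 · 0 · 3 · 0
2 · 0 · 3 · 2 · 3
2 · 2 · 3 · 1 · 0
1 · 0 · 3 · 1 · 2
step 2: 2 · 1 · 0 · 3 · 0
2 · 0 · 3 · 2 · 3
2 · 2 · 3 · 1 · 0
1 · 0 · 3 · 1 · 3
step 3: 2 · 1 · 0 · 3 · 0
2 · 0 · 3 · 2 · 3
2 · 2 · 3 · 1 · 1
1 · 0 · 3 · 2 · 0
step 4: 2 · 1 · 0 · 3 · 0
2 · 0 · 3 · 2 · 3
2 · 2 · 3 · 1 · 1
1 · 0 · 3 · 2 · 1
step 5: 2 · 1 · 0 · 3 · 0
2 · 0 · 3 · 2 · 3
2 · 2 · 3 · 1 · 1
1 · 0 · 3 · 2 · 2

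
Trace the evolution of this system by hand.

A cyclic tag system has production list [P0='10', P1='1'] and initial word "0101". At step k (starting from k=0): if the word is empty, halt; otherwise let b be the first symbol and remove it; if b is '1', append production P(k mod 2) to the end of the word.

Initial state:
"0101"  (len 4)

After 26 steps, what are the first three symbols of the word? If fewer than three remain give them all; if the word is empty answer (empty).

101

step 0: "0101"  (len 4)
step 1: "101"  (len 3)
step 2: "011"  (len 3)
step 3: "11"  (len 2)
step 4: "11"  (len 2)
step 5: "110"  (len 3)
step 6: "101"  (len 3)
step 7: "0110"  (len 4)
step 8: "110"  (len 3)
step 9: "1010"  (len 4)
step 10: "0101"  (len 4)
step 11: "101"  (len 3)
step 12: "011"  (len 3)
step 13: "11"  (len 2)
step 14: "11"  (len 2)
step 15: "110"  (len 3)
step 16: "101"  (len 3)
step 17: "0110"  (len 4)
step 18: "110"  (len 3)
step 19: "1010"  (len 4)
step 20: "0101"  (len 4)
step 21: "101"  (len 3)
step 22: "011"  (len 3)
step 23: "11"  (len 2)
step 24: "11"  (len 2)
step 25: "110"  (len 3)
step 26: "101"  (len 3)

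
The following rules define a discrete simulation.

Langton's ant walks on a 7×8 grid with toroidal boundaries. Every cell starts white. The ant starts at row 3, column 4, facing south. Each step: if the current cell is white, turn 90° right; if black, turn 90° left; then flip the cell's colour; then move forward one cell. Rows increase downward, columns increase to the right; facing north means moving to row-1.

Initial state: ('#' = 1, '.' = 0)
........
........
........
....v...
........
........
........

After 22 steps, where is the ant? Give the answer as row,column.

[0] ........
........
........
....v...
........
........
........
[1] ........
........
........
...<#...
........
........
........
[2] ........
........
...^....
...##...
........
........
........
[3] ........
........
...#>...
...##...
........
........
........
[4] ........
........
...##...
...#v...
........
........
........
[5] ........
........
...##...
...#.>..
........
........
........
[6] ........
........
...##...
...#.#..
.....v..
........
........
[7] ........
........
...##...
...#.#..
....<#..
........
........
[8] ........
........
...##...
...#^#..
....##..
........
........
[9] ........
........
...##...
...##>..
....##..
........
........
[10] ........
........
...##^..
...##...
....##..
........
........
[11] ........
........
...###>.
...##...
....##..
........
........
[12] ........
........
...####.
...##.v.
....##..
........
........
[13] ........
........
...####.
...##<#.
....##..
........
........
[14] ........
........
...##^#.
...####.
....##..
........
........
[15] ........
........
...#<.#.
...####.
....##..
........
........
[16] ........
........
...#..#.
...#v##.
....##..
........
........
[17] ........
........
...#..#.
...#.>#.
....##..
........
........
[18] ........
........
...#.^#.
...#..#.
....##..
........
........
[19] ........
........
...#.#>.
...#..#.
....##..
........
........
[20] ........
......^.
...#.#..
...#..#.
....##..
........
........
[21] ........
......#>
...#.#..
...#..#.
....##..
........
........
[22] ........
......##
...#.#.v
...#..#.
....##..
........
........

2,7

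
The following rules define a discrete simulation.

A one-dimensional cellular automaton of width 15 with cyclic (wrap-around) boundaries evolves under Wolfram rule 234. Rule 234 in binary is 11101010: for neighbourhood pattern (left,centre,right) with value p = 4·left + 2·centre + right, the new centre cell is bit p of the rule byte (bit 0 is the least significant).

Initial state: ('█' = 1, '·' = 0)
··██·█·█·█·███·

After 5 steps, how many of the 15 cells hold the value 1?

15

gen 0: ··██·█·█·█·███·
gen 1: ·████·█·█·████·
gen 2: ██████·█·█████·
gen 3: ███████·███████
gen 4: ███████████████
gen 5: ███████████████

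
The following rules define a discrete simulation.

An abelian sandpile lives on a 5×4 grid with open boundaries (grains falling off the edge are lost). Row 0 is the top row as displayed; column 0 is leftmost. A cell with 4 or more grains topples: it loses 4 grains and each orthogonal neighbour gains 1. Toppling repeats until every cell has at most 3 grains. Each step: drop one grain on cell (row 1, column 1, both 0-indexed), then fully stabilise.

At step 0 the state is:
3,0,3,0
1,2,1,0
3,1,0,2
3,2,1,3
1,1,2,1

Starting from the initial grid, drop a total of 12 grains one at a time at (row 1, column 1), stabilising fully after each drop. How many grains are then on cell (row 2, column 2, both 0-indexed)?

2

gen 0: 3,0,3,0
1,2,1,0
3,1,0,2
3,2,1,3
1,1,2,1
gen 1: 3,0,3,0
1,3,1,0
3,1,0,2
3,2,1,3
1,1,2,1
gen 2: 3,1,3,0
2,0,2,0
3,2,0,2
3,2,1,3
1,1,2,1
gen 3: 3,1,3,0
2,1,2,0
3,2,0,2
3,2,1,3
1,1,2,1
gen 4: 3,1,3,0
2,2,2,0
3,2,0,2
3,2,1,3
1,1,2,1
gen 5: 3,1,3,0
2,3,2,0
3,2,0,2
3,2,1,3
1,1,2,1
gen 6: 3,2,3,0
3,0,3,0
3,3,0,2
3,2,1,3
1,1,2,1
gen 7: 3,2,3,0
3,1,3,0
3,3,0,2
3,2,1,3
1,1,2,1
gen 8: 3,2,3,0
3,2,3,0
3,3,0,2
3,2,1,3
1,1,2,1
gen 9: 3,2,3,0
3,3,3,0
3,3,0,2
3,2,1,3
1,1,2,1
gen 10: 1,2,1,1
3,0,2,1
2,3,2,2
1,0,2,3
2,2,2,1
gen 11: 1,2,1,1
3,1,2,1
2,3,2,2
1,0,2,3
2,2,2,1
gen 12: 1,2,1,1
3,2,2,1
2,3,2,2
1,0,2,3
2,2,2,1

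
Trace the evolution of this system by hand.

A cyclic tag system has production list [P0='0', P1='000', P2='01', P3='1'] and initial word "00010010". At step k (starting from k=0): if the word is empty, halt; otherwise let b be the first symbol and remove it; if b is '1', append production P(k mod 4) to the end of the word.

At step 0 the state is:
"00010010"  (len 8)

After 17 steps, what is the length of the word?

0

step 0: "00010010"  (len 8)
step 1: "0010010"  (len 7)
step 2: "010010"  (len 6)
step 3: "10010"  (len 5)
step 4: "00101"  (len 5)
step 5: "0101"  (len 4)
step 6: "101"  (len 3)
step 7: "0101"  (len 4)
step 8: "101"  (len 3)
step 9: "010"  (len 3)
step 10: "10"  (len 2)
step 11: "001"  (len 3)
step 12: "01"  (len 2)
step 13: "1"  (len 1)
step 14: "000"  (len 3)
step 15: "00"  (len 2)
step 16: "0"  (len 1)
step 17: (halted — word empty)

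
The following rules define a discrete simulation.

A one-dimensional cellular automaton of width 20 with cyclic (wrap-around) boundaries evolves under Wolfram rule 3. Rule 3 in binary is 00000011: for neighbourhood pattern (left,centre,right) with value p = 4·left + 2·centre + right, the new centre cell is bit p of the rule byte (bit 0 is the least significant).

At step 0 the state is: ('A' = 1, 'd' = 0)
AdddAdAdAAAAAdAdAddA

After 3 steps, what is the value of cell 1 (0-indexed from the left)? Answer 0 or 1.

0

gen 0: AdddAdAdAAAAAdAdAddA
gen 1: ddAAddddddddddddddAd
gen 2: AAdddAAAAAAAAAAAAAdd
gen 3: dddAAddddddddddddddA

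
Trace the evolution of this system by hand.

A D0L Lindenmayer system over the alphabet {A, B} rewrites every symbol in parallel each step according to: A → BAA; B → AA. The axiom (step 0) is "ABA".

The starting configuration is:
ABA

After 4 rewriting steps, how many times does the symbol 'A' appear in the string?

step 0: ABA
step 1: BAAAABAA
step 2: AABAABAABAABAAAABAABAA
step 3: BAABAAAABAABAAAABAABAAAABAABAAAABAABAABAABAAAABAABAAAABAABAA
step 4: AABAABAAAABAABAABAABAAAABAABAAAABAABAABAABAAAABAABAAAABAAB…BAABAAAABAABAABAABAAAABAABAAAABAABAABAABAAAABAABAAAABAABAA  (len 164)

120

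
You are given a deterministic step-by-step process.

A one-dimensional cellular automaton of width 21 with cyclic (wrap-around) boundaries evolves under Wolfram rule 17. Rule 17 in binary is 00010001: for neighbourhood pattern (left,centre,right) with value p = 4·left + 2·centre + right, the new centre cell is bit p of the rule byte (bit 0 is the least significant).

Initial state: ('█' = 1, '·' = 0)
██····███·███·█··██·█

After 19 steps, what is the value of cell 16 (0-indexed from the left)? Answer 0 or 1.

step 0: ██····███·███·█··██·█
step 1: ··███··········█·····
step 2: █····█████████··█████
step 3: ·███··········█······
step 4: ····█████████··██████
step 5: ███··········█·······
step 6: ···█████████··██████·
step 7: ██··········█·······█
step 8: ··█████████··██████··
step 9: █··········█·······██
step 10: ·█████████··██████···
step 11: ··········█·······███
step 12: █████████··██████····
step 13: ·········█·······███·
step 14: ████████··██████····█
step 15: ········█·······███··
step 16: ███████··██████····██
step 17: ·······█·······███···
step 18: ██████··██████····███
step 19: ······█·······███····

1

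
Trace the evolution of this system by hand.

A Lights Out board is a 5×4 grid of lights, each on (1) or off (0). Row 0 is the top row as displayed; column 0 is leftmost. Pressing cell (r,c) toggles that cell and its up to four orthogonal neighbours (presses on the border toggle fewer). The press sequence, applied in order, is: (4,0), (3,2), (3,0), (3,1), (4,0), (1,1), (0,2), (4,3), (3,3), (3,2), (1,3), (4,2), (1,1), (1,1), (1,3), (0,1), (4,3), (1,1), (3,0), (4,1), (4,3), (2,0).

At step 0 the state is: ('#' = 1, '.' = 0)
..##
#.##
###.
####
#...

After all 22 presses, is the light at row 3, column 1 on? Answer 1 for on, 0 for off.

[0] ..##
#.##
###.
####
#...
[1] ..##
#.##
###.
.###
.#..
[2] ..##
#.##
##..
....
.##.
[3] ..##
#.##
.#..
##..
###.
[4] ..##
#.##
....
..#.
#.#.
[5] ..##
#.##
....
#.#.
.##.
[6] .###
.#.#
.#..
#.#.
.##.
[7] ....
.###
.#..
#.#.
.##.
[8] ....
.###
.#..
#.##
.#.#
[9] ....
.###
.#.#
#...
.#..
[10] ....
.###
.###
####
.##.
[11] ...#
.#..
.##.
####
.##.
[12] ...#
.#..
.##.
##.#
...#
[13] .#.#
#.#.
..#.
##.#
...#
[14] ...#
.#..
.##.
##.#
...#
[15] ....
.###
.###
##.#
...#
[16] ###.
..##
.###
##.#
...#
[17] ###.
..##
.###
##..
..#.
[18] #.#.
##.#
..##
##..
..#.
[19] #.#.
##.#
#.##
....
#.#.
[20] #.#.
##.#
#.##
.#..
.#..
[21] #.#.
##.#
#.##
.#.#
.###
[22] #.#.
.#.#
.###
##.#
.###

1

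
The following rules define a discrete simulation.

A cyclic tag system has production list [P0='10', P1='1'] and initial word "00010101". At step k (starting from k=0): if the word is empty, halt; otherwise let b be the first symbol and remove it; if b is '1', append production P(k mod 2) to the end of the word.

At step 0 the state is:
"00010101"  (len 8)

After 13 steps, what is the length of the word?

0) "00010101"  (len 8)
1) "0010101"  (len 7)
2) "010101"  (len 6)
3) "10101"  (len 5)
4) "01011"  (len 5)
5) "1011"  (len 4)
6) "0111"  (len 4)
7) "111"  (len 3)
8) "111"  (len 3)
9) "1110"  (len 4)
10) "1101"  (len 4)
11) "10110"  (len 5)
12) "01101"  (len 5)
13) "1101"  (len 4)

4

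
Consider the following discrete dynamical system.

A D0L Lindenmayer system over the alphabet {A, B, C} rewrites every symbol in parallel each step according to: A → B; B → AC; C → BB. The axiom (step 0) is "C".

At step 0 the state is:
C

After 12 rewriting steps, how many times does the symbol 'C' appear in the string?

486

0) C
1) BB
2) ACAC
3) BBBBBB
4) ACACACACACAC
5) BBBBBBBBBBBBBBBBBB
6) ACACACACACACACACACACACACACACACACACAC
7) BBBBBBBBBBBBBBBBBBBBBBBBBBBBBBBBBBBBBBBBBBBBBBBBBBBBBB
8) ACACACACACACACACACACACACACACACACACACACACACACACACACACACACACACACACACACACACACACACACACACACACACACACACACACACACACAC
9) BBBBBBBBBBBBBBBBBBBBBBBBBBBBBBBBBBBBBBBBBBBBBBBBBBBBBBBBBB…BBBBBBBBBBBBBBBBBBBBBBBBBBBBBBBBBBBBBBBBBBBBBBBBBBBBBBBBBB  (len 162)
10) ACACACACACACACACACACACACACACACACACACACACACACACACACACACACAC…ACACACACACACACACACACACACACACACACACACACACACACACACACACACACAC  (len 324)
11) BBBBBBBBBBBBBBBBBBBBBBBBBBBBBBBBBBBBBBBBBBBBBBBBBBBBBBBBBB…BBBBBBBBBBBBBBBBBBBBBBBBBBBBBBBBBBBBBBBBBBBBBBBBBBBBBBBBBB  (len 486)
12) ACACACACACACACACACACACACACACACACACACACACACACACACACACACACAC…ACACACACACACACACACACACACACACACACACACACACACACACACACACACACAC  (len 972)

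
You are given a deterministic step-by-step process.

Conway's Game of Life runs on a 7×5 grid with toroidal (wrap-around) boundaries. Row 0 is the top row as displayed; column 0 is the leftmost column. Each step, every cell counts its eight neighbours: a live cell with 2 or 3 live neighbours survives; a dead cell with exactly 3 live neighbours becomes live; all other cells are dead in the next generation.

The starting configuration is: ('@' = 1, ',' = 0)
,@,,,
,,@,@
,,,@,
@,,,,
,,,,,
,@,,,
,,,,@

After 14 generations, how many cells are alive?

11

0) ,@,,,
,,@,@
,,,@,
@,,,,
,,,,,
,@,,,
,,,,@
1) @,,@,
,,@@,
,,,@@
,,,,,
,,,,,
,,,,,
@,,,,
2) ,@@@,
,,@,,
,,@@@
,,,,,
,,,,,
,,,,,
,,,,@
3) ,@@@,
,,,,@
,,@@,
,,,@,
,,,,,
,,,,,
,,@@,
4) ,@,,@
,@,,@
,,@@@
,,@@,
,,,,,
,,,,,
,@,@,
5) ,@,@@
,@,,@
@@,,@
,,@,@
,,,,,
,,,,,
@,@,,
6) ,@,@@
,@,,,
,@@,@
,@,@@
,,,,,
,,,,,
@@@@@
7) ,,,,,
,@,,@
,@,,@
,@,@@
,,,,,
@@@@@
,@,,,
8) @,,,,
,,,,,
,@,,@
,,@@@
,,,,,
@@@@@
,@,@@
9) @,,,@
@,,,,
@,@,@
@,@@@
,,,,,
,@,,,
,,,,,
10) @,,,@
,,,@,
,,@,,
@,@,,
@@@@@
,,,,,
@,,,,
11) @,,,@
,,,@@
,@@@,
@,,,,
@,@@@
,,@@,
@,,,@
12) ,,,,,
,@,,,
@@@@,
@,,,,
@,@,,
,,@,,
@@,,,
13) @@,,,
@@,,,
@,@,@
@,,@,
,,,,,
@,@,,
,@,,,
14) ,,@,,
,,@,,
,,@@,
@@,@,
,@,,@
,@,,,
,,@,,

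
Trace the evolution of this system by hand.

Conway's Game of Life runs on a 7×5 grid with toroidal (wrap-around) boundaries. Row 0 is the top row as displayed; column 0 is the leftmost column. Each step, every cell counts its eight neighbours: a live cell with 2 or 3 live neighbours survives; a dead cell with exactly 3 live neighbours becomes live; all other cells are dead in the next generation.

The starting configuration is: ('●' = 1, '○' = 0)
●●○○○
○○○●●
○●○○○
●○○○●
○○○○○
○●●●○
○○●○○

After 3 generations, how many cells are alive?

13

k=0  ●●○○○
○○○●●
○●○○○
●○○○●
○○○○○
○●●●○
○○●○○
k=1  ●●●●●
○●●○●
○○○●○
●○○○○
●●●●●
○●●●○
●○○●○
k=2  ○○○○○
○○○○○
●●●●●
●○○○○
○○○○○
○○○○○
○○○○○
k=3  ○○○○○
●●●●●
●●●●●
●○●●○
○○○○○
○○○○○
○○○○○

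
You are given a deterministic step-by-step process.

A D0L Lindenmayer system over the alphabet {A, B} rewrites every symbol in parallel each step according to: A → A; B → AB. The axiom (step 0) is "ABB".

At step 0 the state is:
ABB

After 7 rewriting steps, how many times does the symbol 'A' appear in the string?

15

k=0  ABB
k=1  AABAB
k=2  AAABAAB
k=3  AAAABAAAB
k=4  AAAAABAAAAB
k=5  AAAAAABAAAAAB
k=6  AAAAAAABAAAAAAB
k=7  AAAAAAAABAAAAAAAB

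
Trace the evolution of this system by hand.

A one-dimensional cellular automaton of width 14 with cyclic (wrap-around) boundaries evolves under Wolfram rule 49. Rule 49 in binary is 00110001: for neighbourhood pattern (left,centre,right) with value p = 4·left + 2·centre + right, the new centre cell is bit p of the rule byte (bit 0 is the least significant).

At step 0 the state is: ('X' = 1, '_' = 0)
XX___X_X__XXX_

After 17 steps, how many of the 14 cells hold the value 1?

gen 0: XX___X_X__XXX_
gen 1: __XX__X_X____X
gen 2: X___X__X_XXX__
gen 3: _XX__X__X___X_
gen 4: ___X__X__XX__X
gen 5: XX__X__X___X__
gen 6: __X__X__XX__X_
gen 7: X__X__X___X__X
gen 8: _X__X__XX__X__
gen 9: __X__X___X__XX
gen 10: X__X__XX__X___
gen 11: _X__X___X__XX_
gen 12: __X__XX__X___X
gen 13: X__X___X__XX__
gen 14: _X__XX__X___X_
gen 15: __X___X__XX__X
gen 16: X__XX__X___X__
gen 17: _X___X__XX__X_

5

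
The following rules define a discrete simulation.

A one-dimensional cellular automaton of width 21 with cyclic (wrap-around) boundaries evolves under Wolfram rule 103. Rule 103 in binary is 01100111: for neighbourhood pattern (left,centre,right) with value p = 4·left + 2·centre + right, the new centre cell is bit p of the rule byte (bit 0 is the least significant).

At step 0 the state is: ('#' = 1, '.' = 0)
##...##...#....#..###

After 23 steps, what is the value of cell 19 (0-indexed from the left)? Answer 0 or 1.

0) ##...##...#....#..###
1) .#.##.#.###.####.#...
2) ###.####..##...###.##
3) ..##...#.#.#.##..##..
4) ##.#.########.#.#.#.#
5) .####.......########.
6) #...#.######.......#.
7) #.####.....#.########
8) ##...#.######........
9) .#.####.....#.#######
10) ###...#.######......#
11) ..#.####.....#.#####.
12) ####...#.######....#.
13) ...#.####.....#.#####
14) .####...#.######....#
15) #...#.####.....#.####
16) #.####...#.######....
17) ##...#.####.....#.###
18) .#.####...#.######...
19) ###...#.####.....#.##
20) ..#.####...#.######..
21) ####...#.####.....#.#
22) ...#.####...#.######.
23) #####...#.####.....#.

1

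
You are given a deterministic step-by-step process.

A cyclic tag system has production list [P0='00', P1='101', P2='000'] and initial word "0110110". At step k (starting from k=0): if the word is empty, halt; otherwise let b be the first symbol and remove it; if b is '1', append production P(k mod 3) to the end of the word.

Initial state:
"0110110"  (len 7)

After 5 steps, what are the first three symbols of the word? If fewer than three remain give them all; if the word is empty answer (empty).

0) "0110110"  (len 7)
1) "110110"  (len 6)
2) "10110101"  (len 8)
3) "0110101000"  (len 10)
4) "110101000"  (len 9)
5) "10101000101"  (len 11)

101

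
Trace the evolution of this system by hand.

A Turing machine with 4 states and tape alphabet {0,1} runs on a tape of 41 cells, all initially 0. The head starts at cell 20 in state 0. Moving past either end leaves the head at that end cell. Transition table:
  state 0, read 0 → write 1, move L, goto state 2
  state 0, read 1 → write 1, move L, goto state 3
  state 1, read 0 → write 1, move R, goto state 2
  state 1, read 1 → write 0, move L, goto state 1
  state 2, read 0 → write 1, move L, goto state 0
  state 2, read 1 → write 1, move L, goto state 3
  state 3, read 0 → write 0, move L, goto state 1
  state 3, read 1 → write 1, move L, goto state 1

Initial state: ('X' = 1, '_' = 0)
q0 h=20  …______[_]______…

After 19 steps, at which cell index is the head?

1

step 0: q0 h=20  …______[_]______…
step 1: q2 h=19  …______[_]X_____…
step 2: q0 h=18  …______[_]XX____…
step 3: q2 h=17  …______[_]XXX___…
step 4: q0 h=16  …______[_]XXXX__…
step 5: q2 h=15  …______[_]XXXXX_…
step 6: q0 h=14  …______[_]XXXXXX…
step 7: q2 h=13  …______[_]XXXXXX…
step 8: q0 h=12  …______[_]XXXXXX…
step 9: q2 h=11  …______[_]XXXXXX…
step 10: q0 h=10  …______[_]XXXXXX…
step 11: q2 h= 9  …______[_]XXXXXX…
step 12: q0 h= 8  …______[_]XXXXXX…
step 13: q2 h= 7  …______[_]XXXXXX…
step 14: q0 h= 6  |______[_]XXXXXX…
step 15: q2 h= 5  |_____[_]XXXXXX…
step 16: q0 h= 4  |____[_]XXXXXX…
step 17: q2 h= 3  |___[_]XXXXXX…
step 18: q0 h= 2  |__[_]XXXXXX…
step 19: q2 h= 1  |_[_]XXXXXX…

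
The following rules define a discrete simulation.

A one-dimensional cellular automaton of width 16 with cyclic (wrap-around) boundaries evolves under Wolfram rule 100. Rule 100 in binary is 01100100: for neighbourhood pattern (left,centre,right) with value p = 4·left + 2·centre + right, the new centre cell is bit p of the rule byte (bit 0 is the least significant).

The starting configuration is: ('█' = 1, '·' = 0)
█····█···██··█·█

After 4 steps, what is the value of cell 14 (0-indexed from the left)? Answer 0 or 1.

step 0: █····█···██··█·█
step 1: █····█····█··██·
step 2: █····█····█···██
step 3: █····█····█·····
step 4: █····█····█·····

0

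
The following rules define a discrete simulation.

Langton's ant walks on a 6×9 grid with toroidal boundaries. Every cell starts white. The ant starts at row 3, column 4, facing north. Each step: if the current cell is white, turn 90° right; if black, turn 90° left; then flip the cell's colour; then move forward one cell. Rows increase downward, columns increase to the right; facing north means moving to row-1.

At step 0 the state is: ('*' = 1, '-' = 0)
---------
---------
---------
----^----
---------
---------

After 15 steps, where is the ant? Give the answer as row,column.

gen 0: ---------
---------
---------
----^----
---------
---------
gen 1: ---------
---------
---------
----*>---
---------
---------
gen 2: ---------
---------
---------
----**---
-----v---
---------
gen 3: ---------
---------
---------
----**---
----<*---
---------
gen 4: ---------
---------
---------
----^*---
----**---
---------
gen 5: ---------
---------
---------
---<-*---
----**---
---------
gen 6: ---------
---------
---^-----
---*-*---
----**---
---------
gen 7: ---------
---------
---*>----
---*-*---
----**---
---------
gen 8: ---------
---------
---**----
---*v*---
----**---
---------
gen 9: ---------
---------
---**----
---<**---
----**---
---------
gen 10: ---------
---------
---**----
----**---
---v**---
---------
gen 11: ---------
---------
---**----
----**---
--<***---
---------
gen 12: ---------
---------
---**----
--^-**---
--****---
---------
gen 13: ---------
---------
---**----
--*>**---
--****---
---------
gen 14: ---------
---------
---**----
--****---
--*v**---
---------
gen 15: ---------
---------
---**----
--****---
--*->*---
---------

4,4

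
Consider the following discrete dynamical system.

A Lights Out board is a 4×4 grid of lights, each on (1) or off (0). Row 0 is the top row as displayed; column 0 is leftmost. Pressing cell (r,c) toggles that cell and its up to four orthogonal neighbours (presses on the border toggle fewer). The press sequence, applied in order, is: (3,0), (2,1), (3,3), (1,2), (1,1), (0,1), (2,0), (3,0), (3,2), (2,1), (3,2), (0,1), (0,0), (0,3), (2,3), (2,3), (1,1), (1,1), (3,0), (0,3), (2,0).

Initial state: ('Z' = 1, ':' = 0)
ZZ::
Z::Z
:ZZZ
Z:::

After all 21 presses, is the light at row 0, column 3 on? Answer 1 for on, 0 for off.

gen 0: ZZ::
Z::Z
:ZZZ
Z:::
gen 1: ZZ::
Z::Z
ZZZZ
:Z::
gen 2: ZZ::
ZZ:Z
:::Z
::::
gen 3: ZZ::
ZZ:Z
::::
::ZZ
gen 4: ZZZ:
Z:Z:
::Z:
::ZZ
gen 5: Z:Z:
:Z::
:ZZ:
::ZZ
gen 6: :Z::
::::
:ZZ:
::ZZ
gen 7: :Z::
Z:::
Z:Z:
Z:ZZ
gen 8: :Z::
Z:::
::Z:
:ZZZ
gen 9: :Z::
Z:::
::::
::::
gen 10: :Z::
ZZ::
ZZZ:
:Z::
gen 11: :Z::
ZZ::
ZZ::
::ZZ
gen 12: Z:Z:
Z:::
ZZ::
::ZZ
gen 13: :ZZ:
::::
ZZ::
::ZZ
gen 14: :Z:Z
:::Z
ZZ::
::ZZ
gen 15: :Z:Z
::::
ZZZZ
::Z:
gen 16: :Z:Z
:::Z
ZZ::
::ZZ
gen 17: :::Z
ZZZZ
Z:::
::ZZ
gen 18: :Z:Z
:::Z
ZZ::
::ZZ
gen 19: :Z:Z
:::Z
:Z::
ZZZZ
gen 20: :ZZ:
::::
:Z::
ZZZZ
gen 21: :ZZ:
Z:::
Z:::
:ZZZ

0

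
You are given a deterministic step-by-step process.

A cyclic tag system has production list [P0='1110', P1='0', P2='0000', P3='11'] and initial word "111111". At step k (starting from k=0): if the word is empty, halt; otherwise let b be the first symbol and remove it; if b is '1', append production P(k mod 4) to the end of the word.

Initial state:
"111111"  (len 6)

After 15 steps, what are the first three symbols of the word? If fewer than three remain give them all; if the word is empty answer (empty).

111

[0] "111111"  (len 6)
[1] "111111110"  (len 9)
[2] "111111100"  (len 9)
[3] "111111000000"  (len 12)
[4] "1111100000011"  (len 13)
[5] "1111000000111110"  (len 16)
[6] "1110000001111100"  (len 16)
[7] "1100000011111000000"  (len 19)
[8] "10000001111100000011"  (len 20)
[9] "00000011111000000111110"  (len 23)
[10] "0000011111000000111110"  (len 22)
[11] "000011111000000111110"  (len 21)
[12] "00011111000000111110"  (len 20)
[13] "0011111000000111110"  (len 19)
[14] "011111000000111110"  (len 18)
[15] "11111000000111110"  (len 17)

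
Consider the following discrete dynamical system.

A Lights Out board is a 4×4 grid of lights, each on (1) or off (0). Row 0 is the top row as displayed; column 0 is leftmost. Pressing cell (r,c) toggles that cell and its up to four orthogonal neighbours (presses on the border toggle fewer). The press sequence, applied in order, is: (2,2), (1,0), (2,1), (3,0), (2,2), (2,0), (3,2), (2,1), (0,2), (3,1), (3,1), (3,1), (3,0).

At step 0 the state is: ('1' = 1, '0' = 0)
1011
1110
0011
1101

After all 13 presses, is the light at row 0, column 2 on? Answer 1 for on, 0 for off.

step 0: 1011
1110
0011
1101
step 1: 1011
1100
0100
1111
step 2: 0011
0000
1100
1111
step 3: 0011
0100
0010
1011
step 4: 0011
0100
1010
0111
step 5: 0011
0110
1101
0101
step 6: 0011
1110
0001
1101
step 7: 0011
1110
0011
1010
step 8: 0011
1010
1101
1110
step 9: 0100
1000
1101
1110
step 10: 0100
1000
1001
0000
step 11: 0100
1000
1101
1110
step 12: 0100
1000
1001
0000
step 13: 0100
1000
0001
1100

0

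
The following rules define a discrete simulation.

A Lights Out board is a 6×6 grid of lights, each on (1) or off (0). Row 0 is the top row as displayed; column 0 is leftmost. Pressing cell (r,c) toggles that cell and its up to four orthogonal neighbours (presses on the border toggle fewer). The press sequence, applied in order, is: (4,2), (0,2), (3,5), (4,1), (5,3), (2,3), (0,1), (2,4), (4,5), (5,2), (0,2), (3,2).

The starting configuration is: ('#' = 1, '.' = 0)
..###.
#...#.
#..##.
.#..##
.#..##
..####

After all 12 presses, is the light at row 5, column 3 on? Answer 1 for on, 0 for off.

1

k=0  ..###.
#...#.
#..##.
.#..##
.#..##
..####
k=1  ..###.
#...#.
#..##.
.##.##
..####
...###
k=2  .#..#.
#.#.#.
#..##.
.##.##
..####
...###
k=3  .#..#.
#.#.#.
#..###
.##...
..###.
...###
k=4  .#..#.
#.#.#.
#..###
..#...
##.##.
.#.###
k=5  .#..#.
#.#.#.
#..###
..#...
##..#.
.##..#
k=6  .#..#.
#.###.
#.#..#
..##..
##..#.
.##..#
k=7  #.#.#.
#####.
#.#..#
..##..
##..#.
.##..#
k=8  #.#.#.
####..
#.###.
..###.
##..#.
.##..#
k=9  #.#.#.
####..
#.###.
..####
##...#
.##...
k=10  #.#.#.
####..
#.###.
..####
###..#
...#..
k=11  ##.##.
##.#..
#.###.
..####
###..#
...#..
k=12  ##.##.
##.#..
#..##.
.#..##
##...#
...#..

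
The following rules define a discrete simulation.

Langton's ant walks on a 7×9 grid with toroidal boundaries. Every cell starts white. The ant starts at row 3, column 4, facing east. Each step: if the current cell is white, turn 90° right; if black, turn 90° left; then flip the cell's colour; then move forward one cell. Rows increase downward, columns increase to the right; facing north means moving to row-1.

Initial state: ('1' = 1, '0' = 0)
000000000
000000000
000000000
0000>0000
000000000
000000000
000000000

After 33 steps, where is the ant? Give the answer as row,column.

2,2

t=0: 000000000
000000000
000000000
0000>0000
000000000
000000000
000000000
t=1: 000000000
000000000
000000000
000010000
0000v0000
000000000
000000000
t=2: 000000000
000000000
000000000
000010000
000<10000
000000000
000000000
t=3: 000000000
000000000
000000000
000^10000
000110000
000000000
000000000
t=4: 000000000
000000000
000000000
0001>0000
000110000
000000000
000000000
t=5: 000000000
000000000
0000^0000
000100000
000110000
000000000
000000000
t=6: 000000000
000000000
00001>000
000100000
000110000
000000000
000000000
t=7: 000000000
000000000
000011000
00010v000
000110000
000000000
000000000
t=8: 000000000
000000000
000011000
0001<1000
000110000
000000000
000000000
t=9: 000000000
000000000
0000^1000
000111000
000110000
000000000
000000000
t=10: 000000000
000000000
000<01000
000111000
000110000
000000000
000000000
t=11: 000000000
000^00000
000101000
000111000
000110000
000000000
000000000
t=12: 000000000
0001>0000
000101000
000111000
000110000
000000000
000000000
t=13: 000000000
000110000
0001v1000
000111000
000110000
000000000
000000000
t=14: 000000000
000110000
000<11000
000111000
000110000
000000000
000000000
t=15: 000000000
000110000
000011000
000v11000
000110000
000000000
000000000
t=16: 000000000
000110000
000011000
0000>1000
000110000
000000000
000000000
t=17: 000000000
000110000
0000^1000
000001000
000110000
000000000
000000000
t=18: 000000000
000110000
000<01000
000001000
000110000
000000000
000000000
t=19: 000000000
000^10000
000101000
000001000
000110000
000000000
000000000
t=20: 000000000
00<010000
000101000
000001000
000110000
000000000
000000000
t=21: 00^000000
001010000
000101000
000001000
000110000
000000000
000000000
t=22: 001>00000
001010000
000101000
000001000
000110000
000000000
000000000
t=23: 001100000
001v10000
000101000
000001000
000110000
000000000
000000000
t=24: 001100000
00<110000
000101000
000001000
000110000
000000000
000000000
t=25: 001100000
000110000
00v101000
000001000
000110000
000000000
000000000
t=26: 001100000
000110000
0<1101000
000001000
000110000
000000000
000000000
t=27: 001100000
0^0110000
011101000
000001000
000110000
000000000
000000000
t=28: 001100000
01>110000
011101000
000001000
000110000
000000000
000000000
t=29: 001100000
011110000
01v101000
000001000
000110000
000000000
000000000
t=30: 001100000
011110000
010>01000
000001000
000110000
000000000
000000000
t=31: 001100000
011^10000
010001000
000001000
000110000
000000000
000000000
t=32: 001100000
01<010000
010001000
000001000
000110000
000000000
000000000
t=33: 001100000
010010000
01v001000
000001000
000110000
000000000
000000000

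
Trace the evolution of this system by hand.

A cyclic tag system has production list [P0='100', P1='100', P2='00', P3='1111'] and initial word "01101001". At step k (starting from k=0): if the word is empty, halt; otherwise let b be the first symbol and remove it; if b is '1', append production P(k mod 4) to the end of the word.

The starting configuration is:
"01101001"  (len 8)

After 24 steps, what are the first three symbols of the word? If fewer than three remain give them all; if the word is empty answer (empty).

gen 0: "01101001"  (len 8)
gen 1: "1101001"  (len 7)
gen 2: "101001100"  (len 9)
gen 3: "0100110000"  (len 10)
gen 4: "100110000"  (len 9)
gen 5: "00110000100"  (len 11)
gen 6: "0110000100"  (len 10)
gen 7: "110000100"  (len 9)
gen 8: "100001001111"  (len 12)
gen 9: "00001001111100"  (len 14)
gen 10: "0001001111100"  (len 13)
gen 11: "001001111100"  (len 12)
gen 12: "01001111100"  (len 11)
gen 13: "1001111100"  (len 10)
gen 14: "001111100100"  (len 12)
gen 15: "01111100100"  (len 11)
gen 16: "1111100100"  (len 10)
gen 17: "111100100100"  (len 12)
gen 18: "11100100100100"  (len 14)
gen 19: "110010010010000"  (len 15)
gen 20: "100100100100001111"  (len 18)
gen 21: "00100100100001111100"  (len 20)
gen 22: "0100100100001111100"  (len 19)
gen 23: "100100100001111100"  (len 18)
gen 24: "001001000011111001111"  (len 21)

001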